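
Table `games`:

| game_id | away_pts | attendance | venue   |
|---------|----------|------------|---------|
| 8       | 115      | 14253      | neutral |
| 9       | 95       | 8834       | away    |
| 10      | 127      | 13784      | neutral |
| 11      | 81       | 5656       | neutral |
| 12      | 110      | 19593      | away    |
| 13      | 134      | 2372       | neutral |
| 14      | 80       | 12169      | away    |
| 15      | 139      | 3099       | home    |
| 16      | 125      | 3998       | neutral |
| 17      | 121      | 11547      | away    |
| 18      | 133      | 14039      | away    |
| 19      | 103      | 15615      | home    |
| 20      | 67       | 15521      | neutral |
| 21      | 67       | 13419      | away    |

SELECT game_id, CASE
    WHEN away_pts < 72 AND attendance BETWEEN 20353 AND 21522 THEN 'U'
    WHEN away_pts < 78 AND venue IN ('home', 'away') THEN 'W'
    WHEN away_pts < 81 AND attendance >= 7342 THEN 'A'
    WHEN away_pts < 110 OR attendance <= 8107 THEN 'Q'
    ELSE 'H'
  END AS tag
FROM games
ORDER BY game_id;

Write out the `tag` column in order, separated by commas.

game_id=8: ELSE → H
game_id=9: away_pts < 110 OR attendance <= 8107 → Q
game_id=10: ELSE → H
game_id=11: away_pts < 110 OR attendance <= 8107 → Q
game_id=12: ELSE → H
game_id=13: away_pts < 110 OR attendance <= 8107 → Q
game_id=14: away_pts < 81 AND attendance >= 7342 → A
game_id=15: away_pts < 110 OR attendance <= 8107 → Q
game_id=16: away_pts < 110 OR attendance <= 8107 → Q
game_id=17: ELSE → H
game_id=18: ELSE → H
game_id=19: away_pts < 110 OR attendance <= 8107 → Q
game_id=20: away_pts < 81 AND attendance >= 7342 → A
game_id=21: away_pts < 78 AND venue IN ('home', 'away') → W

H, Q, H, Q, H, Q, A, Q, Q, H, H, Q, A, W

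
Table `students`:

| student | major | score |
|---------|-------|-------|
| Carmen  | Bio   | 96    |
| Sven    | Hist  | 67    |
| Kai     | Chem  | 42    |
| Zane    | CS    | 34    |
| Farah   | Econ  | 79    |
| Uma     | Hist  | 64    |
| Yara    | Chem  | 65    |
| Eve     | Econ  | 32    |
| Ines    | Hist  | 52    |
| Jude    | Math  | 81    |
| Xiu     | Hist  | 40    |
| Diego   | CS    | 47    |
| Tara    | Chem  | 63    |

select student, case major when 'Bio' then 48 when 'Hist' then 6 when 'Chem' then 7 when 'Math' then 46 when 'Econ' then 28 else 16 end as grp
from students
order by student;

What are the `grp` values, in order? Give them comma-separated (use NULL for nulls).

student=Carmen: major='Bio' → 48
student=Diego: ELSE → 16
student=Eve: major='Econ' → 28
student=Farah: major='Econ' → 28
student=Ines: major='Hist' → 6
student=Jude: major='Math' → 46
student=Kai: major='Chem' → 7
student=Sven: major='Hist' → 6
student=Tara: major='Chem' → 7
student=Uma: major='Hist' → 6
student=Xiu: major='Hist' → 6
student=Yara: major='Chem' → 7
student=Zane: ELSE → 16

48, 16, 28, 28, 6, 46, 7, 6, 7, 6, 6, 7, 16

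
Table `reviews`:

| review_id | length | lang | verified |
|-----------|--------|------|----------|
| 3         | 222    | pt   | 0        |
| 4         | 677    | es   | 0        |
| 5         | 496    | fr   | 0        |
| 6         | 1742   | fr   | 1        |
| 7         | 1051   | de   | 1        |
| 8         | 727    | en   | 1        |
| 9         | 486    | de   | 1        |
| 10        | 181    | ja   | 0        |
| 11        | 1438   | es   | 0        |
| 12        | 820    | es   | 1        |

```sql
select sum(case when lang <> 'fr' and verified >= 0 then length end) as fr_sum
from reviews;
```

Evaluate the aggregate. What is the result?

5602

review_id=3: ✓ → 222
review_id=4: ✓ → 677
review_id=5: ✗
review_id=6: ✗
review_id=7: ✓ → 1051
review_id=8: ✓ → 727
review_id=9: ✓ → 486
review_id=10: ✓ → 181
review_id=11: ✓ → 1438
review_id=12: ✓ → 820
fr_sum = 222 + 677 + 1051 + 727 + 486 + 181 + 1438 + 820 = 5602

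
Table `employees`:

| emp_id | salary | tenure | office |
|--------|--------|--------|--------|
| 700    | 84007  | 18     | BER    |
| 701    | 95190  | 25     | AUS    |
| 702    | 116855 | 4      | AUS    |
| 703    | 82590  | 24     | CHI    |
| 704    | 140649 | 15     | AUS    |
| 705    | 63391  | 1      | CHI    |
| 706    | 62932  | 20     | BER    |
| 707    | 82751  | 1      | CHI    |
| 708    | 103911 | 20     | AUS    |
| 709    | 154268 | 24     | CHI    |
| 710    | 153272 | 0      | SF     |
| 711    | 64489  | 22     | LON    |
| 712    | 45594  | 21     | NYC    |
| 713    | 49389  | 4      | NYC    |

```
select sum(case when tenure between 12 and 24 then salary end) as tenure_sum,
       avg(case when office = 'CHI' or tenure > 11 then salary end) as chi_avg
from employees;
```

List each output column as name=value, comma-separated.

tenure_sum=738440, chi_avg=89070.1818181818

[tenure_sum: tenure between 12 and 24]
emp_id=700: ✓ → 84007
emp_id=701: ✗
emp_id=702: ✗
emp_id=703: ✓ → 82590
emp_id=704: ✓ → 140649
emp_id=705: ✗
emp_id=706: ✓ → 62932
emp_id=707: ✗
emp_id=708: ✓ → 103911
emp_id=709: ✓ → 154268
emp_id=710: ✗
emp_id=711: ✓ → 64489
emp_id=712: ✓ → 45594
emp_id=713: ✗
tenure_sum = 84007 + 82590 + 140649 + 62932 + 103911 + 154268 + 64489 + 45594 = 738440
—
[chi_avg: office = 'CHI' or tenure > 11]
emp_id=700: ✓ → 84007
emp_id=701: ✓ → 95190
emp_id=702: ✗
emp_id=703: ✓ → 82590
emp_id=704: ✓ → 140649
emp_id=705: ✓ → 63391
emp_id=706: ✓ → 62932
emp_id=707: ✓ → 82751
emp_id=708: ✓ → 103911
emp_id=709: ✓ → 154268
emp_id=710: ✗
emp_id=711: ✓ → 64489
emp_id=712: ✓ → 45594
emp_id=713: ✗
chi_avg = (84007 + 95190 + 82590 + 140649 + 63391 + 62932 + 82751 + 103911 + 154268 + 64489 + 45594) / 11 = 89070.1818181818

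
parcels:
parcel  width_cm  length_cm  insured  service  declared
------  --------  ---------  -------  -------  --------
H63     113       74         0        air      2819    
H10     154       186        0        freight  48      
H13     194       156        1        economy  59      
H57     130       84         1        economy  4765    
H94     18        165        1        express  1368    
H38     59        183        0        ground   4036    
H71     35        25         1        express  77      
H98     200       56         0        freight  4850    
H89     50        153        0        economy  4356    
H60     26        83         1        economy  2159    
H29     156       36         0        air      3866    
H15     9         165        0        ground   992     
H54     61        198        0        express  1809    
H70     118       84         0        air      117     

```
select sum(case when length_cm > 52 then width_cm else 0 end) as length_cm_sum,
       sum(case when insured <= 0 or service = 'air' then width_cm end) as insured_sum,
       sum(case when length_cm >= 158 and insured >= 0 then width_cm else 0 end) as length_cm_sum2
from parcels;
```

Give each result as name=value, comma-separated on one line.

[length_cm_sum: length_cm > 52]
parcel=H63: ✓ → 113
parcel=H10: ✓ → 154
parcel=H13: ✓ → 194
parcel=H57: ✓ → 130
parcel=H94: ✓ → 18
parcel=H38: ✓ → 59
parcel=H71: ✗
parcel=H98: ✓ → 200
parcel=H89: ✓ → 50
parcel=H60: ✓ → 26
parcel=H29: ✗
parcel=H15: ✓ → 9
parcel=H54: ✓ → 61
parcel=H70: ✓ → 118
length_cm_sum = 113 + 154 + 194 + 130 + 18 + 59 + 200 + 50 + 26 + 9 + 61 + 118 = 1132
—
[insured_sum: insured <= 0 or service = 'air']
parcel=H63: ✓ → 113
parcel=H10: ✓ → 154
parcel=H13: ✗
parcel=H57: ✗
parcel=H94: ✗
parcel=H38: ✓ → 59
parcel=H71: ✗
parcel=H98: ✓ → 200
parcel=H89: ✓ → 50
parcel=H60: ✗
parcel=H29: ✓ → 156
parcel=H15: ✓ → 9
parcel=H54: ✓ → 61
parcel=H70: ✓ → 118
insured_sum = 113 + 154 + 59 + 200 + 50 + 156 + 9 + 61 + 118 = 920
—
[length_cm_sum2: length_cm >= 158 and insured >= 0]
parcel=H63: ✗
parcel=H10: ✓ → 154
parcel=H13: ✗
parcel=H57: ✗
parcel=H94: ✓ → 18
parcel=H38: ✓ → 59
parcel=H71: ✗
parcel=H98: ✗
parcel=H89: ✗
parcel=H60: ✗
parcel=H29: ✗
parcel=H15: ✓ → 9
parcel=H54: ✓ → 61
parcel=H70: ✗
length_cm_sum2 = 154 + 18 + 59 + 9 + 61 = 301

length_cm_sum=1132, insured_sum=920, length_cm_sum2=301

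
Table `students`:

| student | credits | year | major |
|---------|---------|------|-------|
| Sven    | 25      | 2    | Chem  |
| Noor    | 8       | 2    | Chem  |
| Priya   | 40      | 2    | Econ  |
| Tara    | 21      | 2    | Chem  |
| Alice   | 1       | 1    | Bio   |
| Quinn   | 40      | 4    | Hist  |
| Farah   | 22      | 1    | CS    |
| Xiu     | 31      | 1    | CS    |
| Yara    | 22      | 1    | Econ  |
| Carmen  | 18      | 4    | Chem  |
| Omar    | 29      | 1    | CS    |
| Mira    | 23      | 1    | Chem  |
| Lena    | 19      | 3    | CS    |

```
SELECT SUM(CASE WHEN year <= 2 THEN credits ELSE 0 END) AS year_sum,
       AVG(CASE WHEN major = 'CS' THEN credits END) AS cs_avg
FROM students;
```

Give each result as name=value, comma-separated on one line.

[year_sum: year <= 2]
student=Sven: ✓ → 25
student=Noor: ✓ → 8
student=Priya: ✓ → 40
student=Tara: ✓ → 21
student=Alice: ✓ → 1
student=Quinn: ✗
student=Farah: ✓ → 22
student=Xiu: ✓ → 31
student=Yara: ✓ → 22
student=Carmen: ✗
student=Omar: ✓ → 29
student=Mira: ✓ → 23
student=Lena: ✗
year_sum = 25 + 8 + 40 + 21 + 1 + 22 + 31 + 22 + 29 + 23 = 222
—
[cs_avg: major = 'CS']
student=Sven: ✗
student=Noor: ✗
student=Priya: ✗
student=Tara: ✗
student=Alice: ✗
student=Quinn: ✗
student=Farah: ✓ → 22
student=Xiu: ✓ → 31
student=Yara: ✗
student=Carmen: ✗
student=Omar: ✓ → 29
student=Mira: ✗
student=Lena: ✓ → 19
cs_avg = (22 + 31 + 29 + 19) / 4 = 25.25

year_sum=222, cs_avg=25.25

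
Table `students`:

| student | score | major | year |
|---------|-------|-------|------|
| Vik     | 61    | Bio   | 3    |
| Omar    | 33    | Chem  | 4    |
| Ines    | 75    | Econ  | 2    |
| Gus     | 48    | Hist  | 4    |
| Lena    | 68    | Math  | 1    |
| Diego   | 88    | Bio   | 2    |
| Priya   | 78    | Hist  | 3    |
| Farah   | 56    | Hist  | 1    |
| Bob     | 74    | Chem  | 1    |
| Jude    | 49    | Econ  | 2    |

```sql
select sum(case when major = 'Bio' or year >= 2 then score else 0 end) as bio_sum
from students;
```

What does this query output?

student=Vik: ✓ → 61
student=Omar: ✓ → 33
student=Ines: ✓ → 75
student=Gus: ✓ → 48
student=Lena: ✗
student=Diego: ✓ → 88
student=Priya: ✓ → 78
student=Farah: ✗
student=Bob: ✗
student=Jude: ✓ → 49
bio_sum = 61 + 33 + 75 + 48 + 88 + 78 + 49 = 432

432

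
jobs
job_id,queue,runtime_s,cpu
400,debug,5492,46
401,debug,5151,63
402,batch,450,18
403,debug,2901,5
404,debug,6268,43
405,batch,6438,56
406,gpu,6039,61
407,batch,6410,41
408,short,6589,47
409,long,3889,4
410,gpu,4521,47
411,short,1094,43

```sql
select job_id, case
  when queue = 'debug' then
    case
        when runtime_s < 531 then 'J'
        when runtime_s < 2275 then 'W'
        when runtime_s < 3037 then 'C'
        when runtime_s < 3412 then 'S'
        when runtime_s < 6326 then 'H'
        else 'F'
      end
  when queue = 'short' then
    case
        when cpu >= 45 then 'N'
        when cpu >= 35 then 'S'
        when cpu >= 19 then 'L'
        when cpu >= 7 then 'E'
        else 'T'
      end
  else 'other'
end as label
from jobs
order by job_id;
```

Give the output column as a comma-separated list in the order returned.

job_id=400: queue='debug' → inner[runtime_s < 6326] → H
job_id=401: queue='debug' → inner[runtime_s < 6326] → H
job_id=402: queue='batch' → outer ELSE → other
job_id=403: queue='debug' → inner[runtime_s < 3037] → C
job_id=404: queue='debug' → inner[runtime_s < 6326] → H
job_id=405: queue='batch' → outer ELSE → other
job_id=406: queue='gpu' → outer ELSE → other
job_id=407: queue='batch' → outer ELSE → other
job_id=408: queue='short' → inner[cpu >= 45] → N
job_id=409: queue='long' → outer ELSE → other
job_id=410: queue='gpu' → outer ELSE → other
job_id=411: queue='short' → inner[cpu >= 35] → S

H, H, other, C, H, other, other, other, N, other, other, S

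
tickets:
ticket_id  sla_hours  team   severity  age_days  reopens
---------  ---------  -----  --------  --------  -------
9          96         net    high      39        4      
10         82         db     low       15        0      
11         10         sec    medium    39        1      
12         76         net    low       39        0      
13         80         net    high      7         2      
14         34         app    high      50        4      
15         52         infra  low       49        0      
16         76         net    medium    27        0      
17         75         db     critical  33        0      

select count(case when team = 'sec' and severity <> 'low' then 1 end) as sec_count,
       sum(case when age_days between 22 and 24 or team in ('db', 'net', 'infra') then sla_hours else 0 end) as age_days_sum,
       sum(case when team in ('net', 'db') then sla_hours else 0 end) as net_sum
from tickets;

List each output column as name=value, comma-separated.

sec_count=1, age_days_sum=537, net_sum=485

[sec_count: team = 'sec' and severity <> 'low']
ticket_id=9: ✗
ticket_id=10: ✗
ticket_id=11: ✓ → 1
ticket_id=12: ✗
ticket_id=13: ✗
ticket_id=14: ✗
ticket_id=15: ✗
ticket_id=16: ✗
ticket_id=17: ✗
sec_count = COUNT(1) = 1
—
[age_days_sum: age_days between 22 and 24 or team in ('db', 'net', 'infra')]
ticket_id=9: ✓ → 96
ticket_id=10: ✓ → 82
ticket_id=11: ✗
ticket_id=12: ✓ → 76
ticket_id=13: ✓ → 80
ticket_id=14: ✗
ticket_id=15: ✓ → 52
ticket_id=16: ✓ → 76
ticket_id=17: ✓ → 75
age_days_sum = 96 + 82 + 76 + 80 + 52 + 76 + 75 = 537
—
[net_sum: team in ('net', 'db')]
ticket_id=9: ✓ → 96
ticket_id=10: ✓ → 82
ticket_id=11: ✗
ticket_id=12: ✓ → 76
ticket_id=13: ✓ → 80
ticket_id=14: ✗
ticket_id=15: ✗
ticket_id=16: ✓ → 76
ticket_id=17: ✓ → 75
net_sum = 96 + 82 + 76 + 80 + 76 + 75 = 485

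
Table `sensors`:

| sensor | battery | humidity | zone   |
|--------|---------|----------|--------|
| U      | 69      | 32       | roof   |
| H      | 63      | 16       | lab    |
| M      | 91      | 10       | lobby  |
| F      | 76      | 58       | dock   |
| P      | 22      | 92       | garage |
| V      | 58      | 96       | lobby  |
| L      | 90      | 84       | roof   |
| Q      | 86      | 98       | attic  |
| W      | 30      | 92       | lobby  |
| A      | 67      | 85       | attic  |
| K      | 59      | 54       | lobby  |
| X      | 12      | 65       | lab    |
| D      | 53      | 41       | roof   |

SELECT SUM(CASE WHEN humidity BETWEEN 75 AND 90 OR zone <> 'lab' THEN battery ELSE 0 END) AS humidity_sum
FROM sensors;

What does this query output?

sensor=U: ✓ → 69
sensor=H: ✗
sensor=M: ✓ → 91
sensor=F: ✓ → 76
sensor=P: ✓ → 22
sensor=V: ✓ → 58
sensor=L: ✓ → 90
sensor=Q: ✓ → 86
sensor=W: ✓ → 30
sensor=A: ✓ → 67
sensor=K: ✓ → 59
sensor=X: ✗
sensor=D: ✓ → 53
humidity_sum = 69 + 91 + 76 + 22 + 58 + 90 + 86 + 30 + 67 + 59 + 53 = 701

701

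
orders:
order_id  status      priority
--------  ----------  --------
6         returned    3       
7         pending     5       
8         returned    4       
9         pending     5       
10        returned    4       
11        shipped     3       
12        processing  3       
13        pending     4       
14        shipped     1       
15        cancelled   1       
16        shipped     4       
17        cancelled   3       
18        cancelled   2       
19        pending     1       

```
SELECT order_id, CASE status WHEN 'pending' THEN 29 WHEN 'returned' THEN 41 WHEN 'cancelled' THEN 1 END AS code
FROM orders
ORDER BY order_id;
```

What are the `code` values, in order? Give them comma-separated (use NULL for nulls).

41, 29, 41, 29, 41, NULL, NULL, 29, NULL, 1, NULL, 1, 1, 29

order_id=6: status='returned' → 41
order_id=7: status='pending' → 29
order_id=8: status='returned' → 41
order_id=9: status='pending' → 29
order_id=10: status='returned' → 41
order_id=11: (no match → NULL) → NULL
order_id=12: (no match → NULL) → NULL
order_id=13: status='pending' → 29
order_id=14: (no match → NULL) → NULL
order_id=15: status='cancelled' → 1
order_id=16: (no match → NULL) → NULL
order_id=17: status='cancelled' → 1
order_id=18: status='cancelled' → 1
order_id=19: status='pending' → 29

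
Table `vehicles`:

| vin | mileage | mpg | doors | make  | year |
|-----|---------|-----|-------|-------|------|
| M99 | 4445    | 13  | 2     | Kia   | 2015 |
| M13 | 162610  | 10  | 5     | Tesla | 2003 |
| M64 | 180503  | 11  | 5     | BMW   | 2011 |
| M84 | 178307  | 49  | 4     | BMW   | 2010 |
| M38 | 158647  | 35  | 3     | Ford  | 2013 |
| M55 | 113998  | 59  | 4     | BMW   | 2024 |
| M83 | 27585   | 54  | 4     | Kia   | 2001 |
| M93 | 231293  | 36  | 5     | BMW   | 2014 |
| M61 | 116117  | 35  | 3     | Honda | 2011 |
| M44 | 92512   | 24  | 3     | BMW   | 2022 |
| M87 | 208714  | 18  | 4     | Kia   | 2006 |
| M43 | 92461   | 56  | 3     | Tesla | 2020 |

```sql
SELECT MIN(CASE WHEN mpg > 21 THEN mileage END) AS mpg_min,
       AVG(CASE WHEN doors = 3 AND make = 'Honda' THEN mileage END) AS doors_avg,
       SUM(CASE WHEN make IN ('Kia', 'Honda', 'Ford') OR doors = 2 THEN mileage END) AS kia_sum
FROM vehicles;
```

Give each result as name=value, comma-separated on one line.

[mpg_min: mpg > 21]
vin=M99: ✗
vin=M13: ✗
vin=M64: ✗
vin=M84: ✓ → 178307
vin=M38: ✓ → 158647
vin=M55: ✓ → 113998
vin=M83: ✓ → 27585
vin=M93: ✓ → 231293
vin=M61: ✓ → 116117
vin=M44: ✓ → 92512
vin=M87: ✗
vin=M43: ✓ → 92461
mpg_min = MIN(178307, 158647, 113998, 27585, 231293, 116117, 92512, 92461) = 27585
—
[doors_avg: doors = 3 AND make = 'Honda']
vin=M99: ✗
vin=M13: ✗
vin=M64: ✗
vin=M84: ✗
vin=M38: ✗
vin=M55: ✗
vin=M83: ✗
vin=M93: ✗
vin=M61: ✓ → 116117
vin=M44: ✗
vin=M87: ✗
vin=M43: ✗
doors_avg = 116117
—
[kia_sum: make IN ('Kia', 'Honda', 'Ford') OR doors = 2]
vin=M99: ✓ → 4445
vin=M13: ✗
vin=M64: ✗
vin=M84: ✗
vin=M38: ✓ → 158647
vin=M55: ✗
vin=M83: ✓ → 27585
vin=M93: ✗
vin=M61: ✓ → 116117
vin=M44: ✗
vin=M87: ✓ → 208714
vin=M43: ✗
kia_sum = 4445 + 158647 + 27585 + 116117 + 208714 = 515508

mpg_min=27585, doors_avg=116117, kia_sum=515508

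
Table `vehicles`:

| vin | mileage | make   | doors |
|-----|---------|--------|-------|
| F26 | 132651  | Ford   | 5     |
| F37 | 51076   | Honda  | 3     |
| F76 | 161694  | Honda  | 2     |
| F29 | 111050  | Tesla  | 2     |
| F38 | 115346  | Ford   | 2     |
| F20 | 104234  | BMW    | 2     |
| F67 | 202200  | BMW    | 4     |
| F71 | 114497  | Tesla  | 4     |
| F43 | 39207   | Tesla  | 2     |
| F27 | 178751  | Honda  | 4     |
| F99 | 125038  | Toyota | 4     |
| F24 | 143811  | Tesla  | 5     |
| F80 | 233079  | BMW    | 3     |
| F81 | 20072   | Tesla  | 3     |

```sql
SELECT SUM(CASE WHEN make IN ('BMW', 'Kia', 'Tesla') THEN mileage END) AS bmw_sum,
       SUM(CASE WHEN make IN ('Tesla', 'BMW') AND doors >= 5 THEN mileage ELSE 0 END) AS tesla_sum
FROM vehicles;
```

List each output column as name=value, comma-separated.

bmw_sum=968150, tesla_sum=143811

[bmw_sum: make IN ('BMW', 'Kia', 'Tesla')]
vin=F26: ✗
vin=F37: ✗
vin=F76: ✗
vin=F29: ✓ → 111050
vin=F38: ✗
vin=F20: ✓ → 104234
vin=F67: ✓ → 202200
vin=F71: ✓ → 114497
vin=F43: ✓ → 39207
vin=F27: ✗
vin=F99: ✗
vin=F24: ✓ → 143811
vin=F80: ✓ → 233079
vin=F81: ✓ → 20072
bmw_sum = 111050 + 104234 + 202200 + 114497 + 39207 + 143811 + 233079 + 20072 = 968150
—
[tesla_sum: make IN ('Tesla', 'BMW') AND doors >= 5]
vin=F26: ✗
vin=F37: ✗
vin=F76: ✗
vin=F29: ✗
vin=F38: ✗
vin=F20: ✗
vin=F67: ✗
vin=F71: ✗
vin=F43: ✗
vin=F27: ✗
vin=F99: ✗
vin=F24: ✓ → 143811
vin=F80: ✗
vin=F81: ✗
tesla_sum = 143811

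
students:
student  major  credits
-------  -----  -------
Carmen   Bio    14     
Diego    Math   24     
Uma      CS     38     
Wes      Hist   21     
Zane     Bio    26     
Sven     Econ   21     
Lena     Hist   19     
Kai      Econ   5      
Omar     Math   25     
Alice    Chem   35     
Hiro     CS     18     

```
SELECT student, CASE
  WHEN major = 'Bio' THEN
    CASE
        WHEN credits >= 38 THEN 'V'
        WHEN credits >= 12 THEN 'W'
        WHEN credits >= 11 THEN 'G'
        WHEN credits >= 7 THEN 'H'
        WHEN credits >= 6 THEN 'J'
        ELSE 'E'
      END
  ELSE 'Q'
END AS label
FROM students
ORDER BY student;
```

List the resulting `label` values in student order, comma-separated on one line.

Q, W, Q, Q, Q, Q, Q, Q, Q, Q, W

student=Alice: major='Chem' → outer ELSE → Q
student=Carmen: major='Bio' → inner[credits >= 12] → W
student=Diego: major='Math' → outer ELSE → Q
student=Hiro: major='CS' → outer ELSE → Q
student=Kai: major='Econ' → outer ELSE → Q
student=Lena: major='Hist' → outer ELSE → Q
student=Omar: major='Math' → outer ELSE → Q
student=Sven: major='Econ' → outer ELSE → Q
student=Uma: major='CS' → outer ELSE → Q
student=Wes: major='Hist' → outer ELSE → Q
student=Zane: major='Bio' → inner[credits >= 12] → W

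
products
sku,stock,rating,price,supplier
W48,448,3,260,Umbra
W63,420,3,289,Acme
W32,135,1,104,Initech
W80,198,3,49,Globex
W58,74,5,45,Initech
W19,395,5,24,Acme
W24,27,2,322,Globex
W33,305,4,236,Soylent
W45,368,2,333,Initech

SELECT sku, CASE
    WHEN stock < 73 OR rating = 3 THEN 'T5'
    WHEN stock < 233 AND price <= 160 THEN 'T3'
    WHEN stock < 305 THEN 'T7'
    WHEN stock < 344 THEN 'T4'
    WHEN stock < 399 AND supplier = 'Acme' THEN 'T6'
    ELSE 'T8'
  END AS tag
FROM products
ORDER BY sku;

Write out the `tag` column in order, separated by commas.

T6, T5, T3, T4, T8, T5, T3, T5, T5

sku=W19: stock < 399 AND supplier = 'Acme' → T6
sku=W24: stock < 73 OR rating = 3 → T5
sku=W32: stock < 233 AND price <= 160 → T3
sku=W33: stock < 344 → T4
sku=W45: ELSE → T8
sku=W48: stock < 73 OR rating = 3 → T5
sku=W58: stock < 233 AND price <= 160 → T3
sku=W63: stock < 73 OR rating = 3 → T5
sku=W80: stock < 73 OR rating = 3 → T5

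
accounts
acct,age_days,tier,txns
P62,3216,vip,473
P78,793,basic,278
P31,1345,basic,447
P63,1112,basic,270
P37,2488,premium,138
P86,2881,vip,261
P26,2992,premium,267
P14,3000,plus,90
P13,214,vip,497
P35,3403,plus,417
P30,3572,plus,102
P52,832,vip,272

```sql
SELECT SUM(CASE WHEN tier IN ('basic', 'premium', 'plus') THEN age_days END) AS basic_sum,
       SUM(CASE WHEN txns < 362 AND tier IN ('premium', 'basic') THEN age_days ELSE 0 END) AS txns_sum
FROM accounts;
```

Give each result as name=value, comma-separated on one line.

[basic_sum: tier IN ('basic', 'premium', 'plus')]
acct=P62: ✗
acct=P78: ✓ → 793
acct=P31: ✓ → 1345
acct=P63: ✓ → 1112
acct=P37: ✓ → 2488
acct=P86: ✗
acct=P26: ✓ → 2992
acct=P14: ✓ → 3000
acct=P13: ✗
acct=P35: ✓ → 3403
acct=P30: ✓ → 3572
acct=P52: ✗
basic_sum = 793 + 1345 + 1112 + 2488 + 2992 + 3000 + 3403 + 3572 = 18705
—
[txns_sum: txns < 362 AND tier IN ('premium', 'basic')]
acct=P62: ✗
acct=P78: ✓ → 793
acct=P31: ✗
acct=P63: ✓ → 1112
acct=P37: ✓ → 2488
acct=P86: ✗
acct=P26: ✓ → 2992
acct=P14: ✗
acct=P13: ✗
acct=P35: ✗
acct=P30: ✗
acct=P52: ✗
txns_sum = 793 + 1112 + 2488 + 2992 = 7385

basic_sum=18705, txns_sum=7385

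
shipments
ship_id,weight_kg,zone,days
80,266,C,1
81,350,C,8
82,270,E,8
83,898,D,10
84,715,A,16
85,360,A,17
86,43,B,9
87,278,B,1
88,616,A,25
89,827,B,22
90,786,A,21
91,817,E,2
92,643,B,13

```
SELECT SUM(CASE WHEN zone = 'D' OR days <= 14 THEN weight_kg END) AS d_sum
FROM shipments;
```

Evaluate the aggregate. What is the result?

ship_id=80: ✓ → 266
ship_id=81: ✓ → 350
ship_id=82: ✓ → 270
ship_id=83: ✓ → 898
ship_id=84: ✗
ship_id=85: ✗
ship_id=86: ✓ → 43
ship_id=87: ✓ → 278
ship_id=88: ✗
ship_id=89: ✗
ship_id=90: ✗
ship_id=91: ✓ → 817
ship_id=92: ✓ → 643
d_sum = 266 + 350 + 270 + 898 + 43 + 278 + 817 + 643 = 3565

3565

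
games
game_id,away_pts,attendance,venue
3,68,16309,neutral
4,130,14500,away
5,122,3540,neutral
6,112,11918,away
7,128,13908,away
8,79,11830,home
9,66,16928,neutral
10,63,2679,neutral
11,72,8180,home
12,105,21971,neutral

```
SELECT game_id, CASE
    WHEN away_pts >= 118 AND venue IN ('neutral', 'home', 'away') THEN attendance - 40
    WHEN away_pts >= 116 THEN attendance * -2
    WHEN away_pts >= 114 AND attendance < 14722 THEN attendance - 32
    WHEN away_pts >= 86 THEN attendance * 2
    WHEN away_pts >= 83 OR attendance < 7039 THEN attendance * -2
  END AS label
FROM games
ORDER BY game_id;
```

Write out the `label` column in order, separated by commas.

NULL, 14460, 3500, 23836, 13868, NULL, NULL, -5358, NULL, 43942

game_id=3: (no match → NULL) → NULL
game_id=4: away_pts >= 118 AND venue IN ('neutral', 'home', 'away') → 14460
game_id=5: away_pts >= 118 AND venue IN ('neutral', 'home', 'away') → 3500
game_id=6: away_pts >= 86 → 23836
game_id=7: away_pts >= 118 AND venue IN ('neutral', 'home', 'away') → 13868
game_id=8: (no match → NULL) → NULL
game_id=9: (no match → NULL) → NULL
game_id=10: away_pts >= 83 OR attendance < 7039 → -5358
game_id=11: (no match → NULL) → NULL
game_id=12: away_pts >= 86 → 43942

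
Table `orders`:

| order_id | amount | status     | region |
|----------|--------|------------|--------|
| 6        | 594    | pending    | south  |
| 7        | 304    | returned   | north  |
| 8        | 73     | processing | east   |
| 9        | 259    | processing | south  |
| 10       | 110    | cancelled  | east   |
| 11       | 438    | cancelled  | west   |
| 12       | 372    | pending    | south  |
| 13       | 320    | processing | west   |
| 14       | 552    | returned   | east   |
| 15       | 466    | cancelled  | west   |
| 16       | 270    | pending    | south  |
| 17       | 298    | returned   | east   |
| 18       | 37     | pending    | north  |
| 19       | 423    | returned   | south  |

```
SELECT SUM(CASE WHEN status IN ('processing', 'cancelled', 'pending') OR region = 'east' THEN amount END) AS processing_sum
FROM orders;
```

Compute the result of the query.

3789

order_id=6: ✓ → 594
order_id=7: ✗
order_id=8: ✓ → 73
order_id=9: ✓ → 259
order_id=10: ✓ → 110
order_id=11: ✓ → 438
order_id=12: ✓ → 372
order_id=13: ✓ → 320
order_id=14: ✓ → 552
order_id=15: ✓ → 466
order_id=16: ✓ → 270
order_id=17: ✓ → 298
order_id=18: ✓ → 37
order_id=19: ✗
processing_sum = 594 + 73 + 259 + 110 + 438 + 372 + 320 + 552 + 466 + 270 + 298 + 37 = 3789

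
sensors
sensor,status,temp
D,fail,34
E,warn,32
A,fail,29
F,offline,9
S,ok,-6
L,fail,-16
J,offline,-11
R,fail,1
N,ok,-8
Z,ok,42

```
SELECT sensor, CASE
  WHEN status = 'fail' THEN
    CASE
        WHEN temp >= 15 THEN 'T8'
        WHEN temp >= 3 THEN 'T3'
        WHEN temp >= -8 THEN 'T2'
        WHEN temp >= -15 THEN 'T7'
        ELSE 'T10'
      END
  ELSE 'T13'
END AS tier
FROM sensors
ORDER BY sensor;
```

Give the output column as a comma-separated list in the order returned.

T8, T8, T13, T13, T13, T10, T13, T2, T13, T13

sensor=A: status='fail' → inner[temp >= 15] → T8
sensor=D: status='fail' → inner[temp >= 15] → T8
sensor=E: status='warn' → outer ELSE → T13
sensor=F: status='offline' → outer ELSE → T13
sensor=J: status='offline' → outer ELSE → T13
sensor=L: status='fail' → inner[ELSE] → T10
sensor=N: status='ok' → outer ELSE → T13
sensor=R: status='fail' → inner[temp >= -8] → T2
sensor=S: status='ok' → outer ELSE → T13
sensor=Z: status='ok' → outer ELSE → T13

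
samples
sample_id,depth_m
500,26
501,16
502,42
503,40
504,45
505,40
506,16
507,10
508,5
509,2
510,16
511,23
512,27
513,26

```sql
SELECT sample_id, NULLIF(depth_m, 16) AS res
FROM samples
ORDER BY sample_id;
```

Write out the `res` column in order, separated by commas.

26, NULL, 42, 40, 45, 40, NULL, 10, 5, 2, NULL, 23, 27, 26

sample_id=500: depth_m=26 vs 16: differ → 26
sample_id=501: depth_m=16 vs 16: equal → NULL
sample_id=502: depth_m=42 vs 16: differ → 42
sample_id=503: depth_m=40 vs 16: differ → 40
sample_id=504: depth_m=45 vs 16: differ → 45
sample_id=505: depth_m=40 vs 16: differ → 40
sample_id=506: depth_m=16 vs 16: equal → NULL
sample_id=507: depth_m=10 vs 16: differ → 10
sample_id=508: depth_m=5 vs 16: differ → 5
sample_id=509: depth_m=2 vs 16: differ → 2
sample_id=510: depth_m=16 vs 16: equal → NULL
sample_id=511: depth_m=23 vs 16: differ → 23
sample_id=512: depth_m=27 vs 16: differ → 27
sample_id=513: depth_m=26 vs 16: differ → 26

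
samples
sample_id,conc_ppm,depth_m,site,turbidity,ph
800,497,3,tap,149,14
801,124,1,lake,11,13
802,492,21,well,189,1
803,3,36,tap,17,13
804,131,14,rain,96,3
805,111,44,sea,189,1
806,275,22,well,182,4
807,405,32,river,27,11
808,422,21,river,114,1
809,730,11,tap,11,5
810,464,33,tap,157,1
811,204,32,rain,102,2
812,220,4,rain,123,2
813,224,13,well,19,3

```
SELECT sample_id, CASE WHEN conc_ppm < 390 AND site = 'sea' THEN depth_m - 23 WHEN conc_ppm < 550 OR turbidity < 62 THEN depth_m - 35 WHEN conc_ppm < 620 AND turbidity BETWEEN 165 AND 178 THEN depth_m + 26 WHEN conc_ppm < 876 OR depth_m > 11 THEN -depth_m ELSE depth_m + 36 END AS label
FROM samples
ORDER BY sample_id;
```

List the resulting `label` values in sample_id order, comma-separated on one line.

-32, -34, -14, 1, -21, 21, -13, -3, -14, -24, -2, -3, -31, -22

sample_id=800: conc_ppm < 550 OR turbidity < 62 → -32
sample_id=801: conc_ppm < 550 OR turbidity < 62 → -34
sample_id=802: conc_ppm < 550 OR turbidity < 62 → -14
sample_id=803: conc_ppm < 550 OR turbidity < 62 → 1
sample_id=804: conc_ppm < 550 OR turbidity < 62 → -21
sample_id=805: conc_ppm < 390 AND site = 'sea' → 21
sample_id=806: conc_ppm < 550 OR turbidity < 62 → -13
sample_id=807: conc_ppm < 550 OR turbidity < 62 → -3
sample_id=808: conc_ppm < 550 OR turbidity < 62 → -14
sample_id=809: conc_ppm < 550 OR turbidity < 62 → -24
sample_id=810: conc_ppm < 550 OR turbidity < 62 → -2
sample_id=811: conc_ppm < 550 OR turbidity < 62 → -3
sample_id=812: conc_ppm < 550 OR turbidity < 62 → -31
sample_id=813: conc_ppm < 550 OR turbidity < 62 → -22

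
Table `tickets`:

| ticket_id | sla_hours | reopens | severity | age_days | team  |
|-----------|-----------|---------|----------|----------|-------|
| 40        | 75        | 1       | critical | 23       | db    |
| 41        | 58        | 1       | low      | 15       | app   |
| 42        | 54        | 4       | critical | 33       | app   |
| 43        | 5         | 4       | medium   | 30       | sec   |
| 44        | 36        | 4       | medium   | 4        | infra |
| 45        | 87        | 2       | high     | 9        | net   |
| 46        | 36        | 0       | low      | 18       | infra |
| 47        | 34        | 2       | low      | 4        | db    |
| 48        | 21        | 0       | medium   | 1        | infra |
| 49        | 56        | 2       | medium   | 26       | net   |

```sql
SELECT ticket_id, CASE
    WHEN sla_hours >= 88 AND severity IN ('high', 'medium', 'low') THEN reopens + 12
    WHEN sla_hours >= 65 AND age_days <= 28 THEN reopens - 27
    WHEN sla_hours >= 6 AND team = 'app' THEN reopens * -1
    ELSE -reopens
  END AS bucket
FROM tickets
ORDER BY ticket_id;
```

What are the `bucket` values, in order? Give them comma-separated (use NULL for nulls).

ticket_id=40: sla_hours >= 65 AND age_days <= 28 → -26
ticket_id=41: sla_hours >= 6 AND team = 'app' → -1
ticket_id=42: sla_hours >= 6 AND team = 'app' → -4
ticket_id=43: ELSE → -4
ticket_id=44: ELSE → -4
ticket_id=45: sla_hours >= 65 AND age_days <= 28 → -25
ticket_id=46: ELSE → 0
ticket_id=47: ELSE → -2
ticket_id=48: ELSE → 0
ticket_id=49: ELSE → -2

-26, -1, -4, -4, -4, -25, 0, -2, 0, -2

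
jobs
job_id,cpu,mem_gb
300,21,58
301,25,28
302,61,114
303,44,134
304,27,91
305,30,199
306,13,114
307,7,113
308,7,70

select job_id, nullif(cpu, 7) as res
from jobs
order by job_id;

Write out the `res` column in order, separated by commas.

21, 25, 61, 44, 27, 30, 13, NULL, NULL

job_id=300: cpu=21 vs 7: differ → 21
job_id=301: cpu=25 vs 7: differ → 25
job_id=302: cpu=61 vs 7: differ → 61
job_id=303: cpu=44 vs 7: differ → 44
job_id=304: cpu=27 vs 7: differ → 27
job_id=305: cpu=30 vs 7: differ → 30
job_id=306: cpu=13 vs 7: differ → 13
job_id=307: cpu=7 vs 7: equal → NULL
job_id=308: cpu=7 vs 7: equal → NULL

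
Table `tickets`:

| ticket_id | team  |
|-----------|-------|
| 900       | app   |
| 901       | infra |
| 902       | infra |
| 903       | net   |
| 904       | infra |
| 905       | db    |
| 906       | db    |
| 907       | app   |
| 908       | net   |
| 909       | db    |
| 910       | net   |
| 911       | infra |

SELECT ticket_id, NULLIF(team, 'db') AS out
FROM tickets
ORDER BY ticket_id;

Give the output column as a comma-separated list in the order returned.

ticket_id=900: team=app vs db: differ → app
ticket_id=901: team=infra vs db: differ → infra
ticket_id=902: team=infra vs db: differ → infra
ticket_id=903: team=net vs db: differ → net
ticket_id=904: team=infra vs db: differ → infra
ticket_id=905: team=db vs db: equal → NULL
ticket_id=906: team=db vs db: equal → NULL
ticket_id=907: team=app vs db: differ → app
ticket_id=908: team=net vs db: differ → net
ticket_id=909: team=db vs db: equal → NULL
ticket_id=910: team=net vs db: differ → net
ticket_id=911: team=infra vs db: differ → infra

app, infra, infra, net, infra, NULL, NULL, app, net, NULL, net, infra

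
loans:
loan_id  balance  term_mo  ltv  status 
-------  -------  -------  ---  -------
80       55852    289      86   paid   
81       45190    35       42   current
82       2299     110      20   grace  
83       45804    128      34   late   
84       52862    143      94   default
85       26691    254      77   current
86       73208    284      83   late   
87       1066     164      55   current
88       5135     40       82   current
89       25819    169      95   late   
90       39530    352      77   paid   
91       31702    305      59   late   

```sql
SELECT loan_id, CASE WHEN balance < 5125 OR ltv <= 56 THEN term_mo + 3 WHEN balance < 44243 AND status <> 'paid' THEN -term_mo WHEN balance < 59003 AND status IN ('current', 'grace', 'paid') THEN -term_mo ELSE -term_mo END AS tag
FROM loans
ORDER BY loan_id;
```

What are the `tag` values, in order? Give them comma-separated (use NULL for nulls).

loan_id=80: balance < 59003 AND status IN ('current', 'grace', 'paid') → -289
loan_id=81: balance < 5125 OR ltv <= 56 → 38
loan_id=82: balance < 5125 OR ltv <= 56 → 113
loan_id=83: balance < 5125 OR ltv <= 56 → 131
loan_id=84: ELSE → -143
loan_id=85: balance < 44243 AND status <> 'paid' → -254
loan_id=86: ELSE → -284
loan_id=87: balance < 5125 OR ltv <= 56 → 167
loan_id=88: balance < 44243 AND status <> 'paid' → -40
loan_id=89: balance < 44243 AND status <> 'paid' → -169
loan_id=90: balance < 59003 AND status IN ('current', 'grace', 'paid') → -352
loan_id=91: balance < 44243 AND status <> 'paid' → -305

-289, 38, 113, 131, -143, -254, -284, 167, -40, -169, -352, -305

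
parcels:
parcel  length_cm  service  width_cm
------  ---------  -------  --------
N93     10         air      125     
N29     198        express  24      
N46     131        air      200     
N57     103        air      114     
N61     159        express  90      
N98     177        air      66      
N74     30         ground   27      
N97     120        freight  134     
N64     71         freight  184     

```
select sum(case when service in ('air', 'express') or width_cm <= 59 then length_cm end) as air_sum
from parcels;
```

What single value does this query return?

parcel=N93: ✓ → 10
parcel=N29: ✓ → 198
parcel=N46: ✓ → 131
parcel=N57: ✓ → 103
parcel=N61: ✓ → 159
parcel=N98: ✓ → 177
parcel=N74: ✓ → 30
parcel=N97: ✗
parcel=N64: ✗
air_sum = 10 + 198 + 131 + 103 + 159 + 177 + 30 = 808

808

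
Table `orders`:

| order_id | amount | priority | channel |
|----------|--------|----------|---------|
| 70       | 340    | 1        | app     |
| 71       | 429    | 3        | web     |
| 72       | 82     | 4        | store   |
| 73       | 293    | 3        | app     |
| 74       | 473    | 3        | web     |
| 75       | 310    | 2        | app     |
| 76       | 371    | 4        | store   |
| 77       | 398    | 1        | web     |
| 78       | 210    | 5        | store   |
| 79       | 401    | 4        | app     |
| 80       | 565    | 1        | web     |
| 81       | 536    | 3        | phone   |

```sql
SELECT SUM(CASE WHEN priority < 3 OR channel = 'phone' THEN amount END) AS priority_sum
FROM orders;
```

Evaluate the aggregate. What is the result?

2149

order_id=70: ✓ → 340
order_id=71: ✗
order_id=72: ✗
order_id=73: ✗
order_id=74: ✗
order_id=75: ✓ → 310
order_id=76: ✗
order_id=77: ✓ → 398
order_id=78: ✗
order_id=79: ✗
order_id=80: ✓ → 565
order_id=81: ✓ → 536
priority_sum = 340 + 310 + 398 + 565 + 536 = 2149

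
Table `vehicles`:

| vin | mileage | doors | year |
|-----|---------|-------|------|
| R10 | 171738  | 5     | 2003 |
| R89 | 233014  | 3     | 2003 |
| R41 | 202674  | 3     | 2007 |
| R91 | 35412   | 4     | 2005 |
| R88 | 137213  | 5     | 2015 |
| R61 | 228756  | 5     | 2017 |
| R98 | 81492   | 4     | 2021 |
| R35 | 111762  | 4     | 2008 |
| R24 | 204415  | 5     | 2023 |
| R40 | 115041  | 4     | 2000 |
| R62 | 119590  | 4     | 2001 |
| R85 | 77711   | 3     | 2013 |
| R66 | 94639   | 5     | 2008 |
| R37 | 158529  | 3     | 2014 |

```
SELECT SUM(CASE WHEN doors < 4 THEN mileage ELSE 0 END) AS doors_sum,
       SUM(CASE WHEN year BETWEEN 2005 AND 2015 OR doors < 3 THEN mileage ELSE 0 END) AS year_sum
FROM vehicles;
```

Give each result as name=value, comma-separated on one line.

doors_sum=671928, year_sum=817940

[doors_sum: doors < 4]
vin=R10: ✗
vin=R89: ✓ → 233014
vin=R41: ✓ → 202674
vin=R91: ✗
vin=R88: ✗
vin=R61: ✗
vin=R98: ✗
vin=R35: ✗
vin=R24: ✗
vin=R40: ✗
vin=R62: ✗
vin=R85: ✓ → 77711
vin=R66: ✗
vin=R37: ✓ → 158529
doors_sum = 233014 + 202674 + 77711 + 158529 = 671928
—
[year_sum: year BETWEEN 2005 AND 2015 OR doors < 3]
vin=R10: ✗
vin=R89: ✗
vin=R41: ✓ → 202674
vin=R91: ✓ → 35412
vin=R88: ✓ → 137213
vin=R61: ✗
vin=R98: ✗
vin=R35: ✓ → 111762
vin=R24: ✗
vin=R40: ✗
vin=R62: ✗
vin=R85: ✓ → 77711
vin=R66: ✓ → 94639
vin=R37: ✓ → 158529
year_sum = 202674 + 35412 + 137213 + 111762 + 77711 + 94639 + 158529 = 817940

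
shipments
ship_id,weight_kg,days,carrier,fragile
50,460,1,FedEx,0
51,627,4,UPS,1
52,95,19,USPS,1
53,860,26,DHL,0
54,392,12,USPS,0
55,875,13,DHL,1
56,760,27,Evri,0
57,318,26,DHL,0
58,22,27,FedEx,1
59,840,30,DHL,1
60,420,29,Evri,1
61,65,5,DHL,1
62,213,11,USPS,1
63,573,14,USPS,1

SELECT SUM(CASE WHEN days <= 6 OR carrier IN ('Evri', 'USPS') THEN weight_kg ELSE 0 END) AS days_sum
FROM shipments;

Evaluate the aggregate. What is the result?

ship_id=50: ✓ → 460
ship_id=51: ✓ → 627
ship_id=52: ✓ → 95
ship_id=53: ✗
ship_id=54: ✓ → 392
ship_id=55: ✗
ship_id=56: ✓ → 760
ship_id=57: ✗
ship_id=58: ✗
ship_id=59: ✗
ship_id=60: ✓ → 420
ship_id=61: ✓ → 65
ship_id=62: ✓ → 213
ship_id=63: ✓ → 573
days_sum = 460 + 627 + 95 + 392 + 760 + 420 + 65 + 213 + 573 = 3605

3605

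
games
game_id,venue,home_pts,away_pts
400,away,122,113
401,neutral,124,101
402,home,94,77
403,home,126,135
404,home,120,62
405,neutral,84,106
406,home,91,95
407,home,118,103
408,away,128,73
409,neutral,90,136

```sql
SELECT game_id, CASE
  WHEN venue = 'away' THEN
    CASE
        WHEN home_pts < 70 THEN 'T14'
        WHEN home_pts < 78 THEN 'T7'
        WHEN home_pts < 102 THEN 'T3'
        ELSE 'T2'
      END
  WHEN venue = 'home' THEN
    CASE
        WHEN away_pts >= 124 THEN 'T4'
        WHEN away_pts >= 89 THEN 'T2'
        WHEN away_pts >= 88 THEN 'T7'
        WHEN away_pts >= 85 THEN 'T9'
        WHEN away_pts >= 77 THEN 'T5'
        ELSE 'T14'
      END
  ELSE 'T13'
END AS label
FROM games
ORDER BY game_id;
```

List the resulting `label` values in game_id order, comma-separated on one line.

game_id=400: venue='away' → inner[ELSE] → T2
game_id=401: venue='neutral' → outer ELSE → T13
game_id=402: venue='home' → inner[away_pts >= 77] → T5
game_id=403: venue='home' → inner[away_pts >= 124] → T4
game_id=404: venue='home' → inner[ELSE] → T14
game_id=405: venue='neutral' → outer ELSE → T13
game_id=406: venue='home' → inner[away_pts >= 89] → T2
game_id=407: venue='home' → inner[away_pts >= 89] → T2
game_id=408: venue='away' → inner[ELSE] → T2
game_id=409: venue='neutral' → outer ELSE → T13

T2, T13, T5, T4, T14, T13, T2, T2, T2, T13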